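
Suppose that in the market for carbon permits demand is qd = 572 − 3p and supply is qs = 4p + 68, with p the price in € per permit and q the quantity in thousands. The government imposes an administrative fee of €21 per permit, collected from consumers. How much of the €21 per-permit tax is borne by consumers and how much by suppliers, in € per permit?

Consumers bear €12 per permit; suppliers bear €9 per permit.

Without the tax, 572 − 3p = 4p + 68 gives 7p = 504, so p* = €72 and q* = 356.
With the tax collected from consumers, demand (in seller-price terms) shifts: qd = 572 − 3(p + 21).
Solving gives q = 320 with consumers paying €84 and suppliers receiving €63 (the €21 wedge).
Burden on consumers: €12; on suppliers: €9. (They sum to €21.)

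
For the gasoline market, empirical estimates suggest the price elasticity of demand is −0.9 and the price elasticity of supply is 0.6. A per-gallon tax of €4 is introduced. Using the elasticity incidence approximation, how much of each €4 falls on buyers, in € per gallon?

Buyers bear ≈ €1.6 per gallon.

Incidence ratio: buyers' share ≈ εs / (εs + |εd|) = 0.6 / (0.6 + 0.9) = 0.4.
So buyers bear ≈ 0.4 × €4 = €1.6; sellers bear €2.4.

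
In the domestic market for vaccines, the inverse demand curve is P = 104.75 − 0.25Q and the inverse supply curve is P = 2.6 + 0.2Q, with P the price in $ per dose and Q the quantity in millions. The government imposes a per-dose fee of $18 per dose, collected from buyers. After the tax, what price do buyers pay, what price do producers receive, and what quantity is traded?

Inverting to Q(P) form: Qd = 419 − 4P; Qs = 5P − 13.
Without the tax, 419 − 4P = 5P − 13 gives 9P = 432, so P* = $48 and Q* = 227.
With the tax collected from buyers, demand (in seller-price terms) shifts: Qd = 419 − 4(P + 18).
Solving gives Q = 187 with buyers paying $58 and producers receiving $40 (the $18 wedge).
The less price-elastic side of the market bears the larger share of a per-unit tax.

Buyers pay $58; producers receive $40; quantity = 187.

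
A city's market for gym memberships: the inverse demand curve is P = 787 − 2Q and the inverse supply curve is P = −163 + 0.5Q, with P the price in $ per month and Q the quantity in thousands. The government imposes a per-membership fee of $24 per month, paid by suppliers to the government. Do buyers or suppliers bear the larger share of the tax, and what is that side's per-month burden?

Inverting to Q(P) form: Qd = 393.5 − 0.5P; Qs = 2P + 326.
Before the tax: set 393.5 − 0.5P = 2P + 326 → P* = $27, Q* = 380.
With the tax collected from suppliers, supply shifts: Qs = 2(P − 24) + 326.
Solving gives Q = 370.4 with buyers paying $46.2 and suppliers receiving $22.2 (the $24 wedge).
Per-month burden: buyers $19.2, suppliers $4.8.
Buyers take the larger share because demand is less price-elastic here (demand slope 0.5 vs supply slope 2).
The less price-elastic side of the market bears the larger share of a per-unit tax.

Buyers bear the larger share: $19.2 per month.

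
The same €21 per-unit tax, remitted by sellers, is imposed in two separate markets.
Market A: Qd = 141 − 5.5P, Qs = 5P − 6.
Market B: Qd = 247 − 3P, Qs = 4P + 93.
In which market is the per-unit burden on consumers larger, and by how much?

Market A: pre-tax P* = €14, Q* = 64; post-tax Q = 9; per-unit burden on consumers = €10.
Market B: pre-tax P* = €22, Q* = 181; post-tax Q = 145; per-unit burden on consumers = €12.
Difference: €10 vs €12 → market B is larger by €2.

Market B, by €2.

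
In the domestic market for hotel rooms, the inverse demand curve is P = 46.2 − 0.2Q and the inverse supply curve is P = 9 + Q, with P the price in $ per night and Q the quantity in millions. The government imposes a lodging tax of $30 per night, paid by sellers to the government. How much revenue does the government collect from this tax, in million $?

Tax revenue = $180 million.

Rewrite in direct form: Qd = 231 − 5P and Qs = P − 9.
Without the tax, 231 − 5P = P − 9 gives 6P = 240, so P* = $40 and Q* = 31.
With the tax collected from sellers, supply shifts: Qs = (P − 30) − 9.
Solving gives Q = 6 with buyers paying $45 and sellers receiving $15 (the $30 wedge).
Revenue = t · Q = 30 · 6 = $180.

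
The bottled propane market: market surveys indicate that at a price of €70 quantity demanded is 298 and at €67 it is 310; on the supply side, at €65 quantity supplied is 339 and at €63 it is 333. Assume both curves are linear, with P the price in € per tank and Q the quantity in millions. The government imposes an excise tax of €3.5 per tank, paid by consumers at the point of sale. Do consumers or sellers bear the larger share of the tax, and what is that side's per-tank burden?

Sellers bear the larger share: €2 per tank.

Demand slope: (310 − 298)/(67 − 70) = -4, so Qd = 578 − 4P.
Supply slope: (333 − 339)/(63 − 65) = 3, so Qs = 3P + 144.
Without the tax, 578 − 4P = 3P + 144 gives 7P = 434, so P* = €62 and Q* = 330.
With the tax collected from consumers, demand (in seller-price terms) shifts: Qd = 578 − 4(P + 3.5).
Solving gives Q = 324 with consumers paying €63.5 and sellers receiving €60 (the €3.5 wedge).
Per-tank burden: consumers €1.5, sellers €2.
Sellers take the larger share because supply is less price-elastic here (demand slope 4 vs supply slope 3).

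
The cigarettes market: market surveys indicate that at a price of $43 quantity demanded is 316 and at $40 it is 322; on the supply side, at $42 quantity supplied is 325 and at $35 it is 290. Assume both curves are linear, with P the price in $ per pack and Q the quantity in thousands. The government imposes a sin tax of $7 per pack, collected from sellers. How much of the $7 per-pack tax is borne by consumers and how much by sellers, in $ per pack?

Demand slope: (322 − 316)/(40 − 43) = -2, so Qd = 402 − 2P.
Supply slope: (290 − 325)/(35 − 42) = 5, so Qs = 5P + 115.
Without the tax, 402 − 2P = 5P + 115 gives 7P = 287, so P* = $41 and Q* = 320.
With the tax collected from sellers, supply shifts: Qs = 5(P − 7) + 115.
New equilibrium: consumers pay $46, sellers receive $39, Q = 310. (Wedge: Pb − Ps = 7.)
Burden on consumers: $5; on sellers: $2. (They sum to $7.)

Consumers bear $5 per pack; sellers bear $2 per pack.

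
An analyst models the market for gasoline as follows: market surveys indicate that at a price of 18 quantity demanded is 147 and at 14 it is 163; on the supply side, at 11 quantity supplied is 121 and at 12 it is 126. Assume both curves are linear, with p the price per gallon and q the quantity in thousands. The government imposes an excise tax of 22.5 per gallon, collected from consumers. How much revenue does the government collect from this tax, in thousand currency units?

Demand slope: (163 − 147)/(14 − 18) = -4, so qd = 219 − 4p.
Supply slope: (126 − 121)/(12 − 11) = 5, so qs = 5p + 66.
Without the tax, 219 − 4p = 5p + 66 gives 9p = 153, so p* = 17 and q* = 151.
With the tax collected from consumers, demand (in seller-price terms) shifts: qd = 219 − 4(p + 22.5).
Solving gives q = 101 with consumers paying 29.5 and producers receiving 7 (the 22.5 wedge).
Revenue = t · Q = 22.5 · 101 = 2272.5.

Tax revenue = 2272.5 thousand.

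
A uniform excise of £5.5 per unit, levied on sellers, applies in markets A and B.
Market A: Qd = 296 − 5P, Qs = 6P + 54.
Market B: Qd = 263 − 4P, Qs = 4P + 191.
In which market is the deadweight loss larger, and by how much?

Market A, by £11.

Market A: pre-tax P* = £22, Q* = 186; post-tax Q = 171; deadweight loss = £41.25.
Market B: pre-tax P* = £9, Q* = 227; post-tax Q = 216; deadweight loss = £30.25.
Difference: £41.25 vs £30.25 → market A is larger by £11.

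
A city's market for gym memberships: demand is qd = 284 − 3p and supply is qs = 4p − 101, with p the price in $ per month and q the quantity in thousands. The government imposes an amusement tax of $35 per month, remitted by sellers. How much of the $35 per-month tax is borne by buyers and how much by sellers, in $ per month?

Before the tax: set 284 − 3p = 4p − 101 → p* = $55, q* = 119.
With the tax collected from sellers, supply shifts: qs = 4(p − 35) − 101.
New equilibrium: buyers pay $75, sellers receive $40, q = 59. (Wedge: pb − ps = 35.)
Burden on buyers: $20; on sellers: $15. (They sum to $35.)
The less price-elastic side of the market bears the larger share of a per-unit tax.

Buyers bear $20 per month; sellers bear $15 per month.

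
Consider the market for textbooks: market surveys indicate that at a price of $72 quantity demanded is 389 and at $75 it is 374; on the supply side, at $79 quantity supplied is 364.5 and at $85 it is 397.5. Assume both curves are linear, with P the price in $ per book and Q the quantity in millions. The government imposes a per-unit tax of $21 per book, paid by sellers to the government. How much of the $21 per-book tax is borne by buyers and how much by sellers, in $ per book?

Demand slope: (374 − 389)/(75 − 72) = -5, so Qd = 749 − 5P.
Supply slope: (397.5 − 364.5)/(85 − 79) = 5.5, so Qs = 5.5P − 70.
Before the tax: set 749 − 5P = 5.5P − 70 → P* = $78, Q* = 359.
With the tax collected from sellers, supply shifts: Qs = 5.5(P − 21) − 70.
Solving gives Q = 304 with buyers paying $89 and sellers receiving $68 (the $21 wedge).
Burden on buyers: $11; on sellers: $10. (They sum to $21.)
The less price-elastic side of the market bears the larger share of a per-unit tax.

Buyers bear $11 per book; sellers bear $10 per book.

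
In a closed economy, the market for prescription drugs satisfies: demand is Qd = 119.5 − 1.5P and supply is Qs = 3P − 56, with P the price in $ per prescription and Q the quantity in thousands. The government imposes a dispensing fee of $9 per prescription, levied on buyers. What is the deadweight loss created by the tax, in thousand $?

Deadweight loss = $40.5 thousand.

Before the tax: set 119.5 − 1.5P = 3P − 56 → P* = $39, Q* = 61.
With the tax collected from buyers, demand (in seller-price terms) shifts: Qd = 119.5 − 1.5(P + 9).
New equilibrium: buyers pay $45, suppliers receive $36, Q = 52. (Wedge: Pb − Ps = 9.)
Quantity falls by |ΔQ| = |61 − 52| = 9.
DWL = ½ · t · |ΔQ| = ½ · 9 · 9 = $40.5.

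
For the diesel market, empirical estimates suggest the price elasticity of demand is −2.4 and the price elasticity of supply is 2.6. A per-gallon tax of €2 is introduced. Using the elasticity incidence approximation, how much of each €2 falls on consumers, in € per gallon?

Consumers bear ≈ €1.04 per gallon.

Incidence ratio: consumers' share ≈ εs / (εs + |εd|) = 2.6 / (2.6 + 2.4) = 0.52.
So consumers bear ≈ 0.52 × €2 = €1.04; sellers bear €0.96.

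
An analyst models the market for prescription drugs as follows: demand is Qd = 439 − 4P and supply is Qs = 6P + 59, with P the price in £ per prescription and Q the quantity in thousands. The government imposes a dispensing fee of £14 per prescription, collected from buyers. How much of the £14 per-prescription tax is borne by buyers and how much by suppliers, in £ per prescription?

Buyers bear £8.4 per prescription; suppliers bear £5.6 per prescription.

Without the tax, 439 − 4P = 6P + 59 gives 10P = 380, so P* = £38 and Q* = 287.
With the tax collected from buyers, demand (in seller-price terms) shifts: Qd = 439 − 4(P + 14).
Solving gives Q = 253.4 with buyers paying £46.4 and suppliers receiving £32.4 (the £14 wedge).
Burden on buyers: £8.4; on suppliers: £5.6. (They sum to £14.)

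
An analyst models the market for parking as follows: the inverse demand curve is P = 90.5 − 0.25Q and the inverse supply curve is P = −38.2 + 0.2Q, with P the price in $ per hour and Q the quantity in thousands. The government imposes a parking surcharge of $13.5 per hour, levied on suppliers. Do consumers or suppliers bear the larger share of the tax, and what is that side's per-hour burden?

Inverting to Q(P) form: Qd = 362 − 4P; Qs = 5P + 191.
Before the tax: set 362 − 4P = 5P + 191 → P* = $19, Q* = 286.
With the tax collected from suppliers, supply shifts: Qs = 5(P − 13.5) + 191.
Solving gives Q = 256 with consumers paying $26.5 and suppliers receiving $13 (the $13.5 wedge).
Per-hour burden: consumers $7.5, suppliers $6.
Consumers take the larger share because demand is less price-elastic here (demand slope 4 vs supply slope 5).
The less price-elastic side of the market bears the larger share of a per-unit tax.

Consumers bear the larger share: $7.5 per hour.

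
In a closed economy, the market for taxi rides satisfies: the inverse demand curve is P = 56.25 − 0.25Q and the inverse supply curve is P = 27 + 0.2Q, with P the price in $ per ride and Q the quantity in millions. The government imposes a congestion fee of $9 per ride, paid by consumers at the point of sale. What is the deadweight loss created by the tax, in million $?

Deadweight loss = $90 million.

Inverting to Q(P) form: Qd = 225 − 4P; Qs = 5P − 135.
Without the tax, 225 − 4P = 5P − 135 gives 9P = 360, so P* = $40 and Q* = 65.
With the tax collected from consumers, demand (in seller-price terms) shifts: Qd = 225 − 4(P + 9).
New equilibrium: consumers pay $45, suppliers receive $36, Q = 45. (Wedge: Pb − Ps = 9.)
Quantity falls by |ΔQ| = |65 − 45| = 20.
DWL = ½ · t · |ΔQ| = ½ · 9 · 20 = $90.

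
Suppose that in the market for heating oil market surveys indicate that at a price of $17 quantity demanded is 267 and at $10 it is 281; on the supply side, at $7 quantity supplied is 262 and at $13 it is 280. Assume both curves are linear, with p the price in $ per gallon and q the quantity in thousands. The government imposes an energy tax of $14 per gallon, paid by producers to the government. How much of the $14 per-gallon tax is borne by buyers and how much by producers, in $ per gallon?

Buyers bear $8.4 per gallon; producers bear $5.6 per gallon.

Demand slope: (281 − 267)/(10 − 17) = -2, so qd = 301 − 2p.
Supply slope: (280 − 262)/(13 − 7) = 3, so qs = 3p + 241.
Before the tax: set 301 − 2p = 3p + 241 → p* = $12, q* = 277.
With the tax collected from producers, supply shifts: qs = 3(p − 14) + 241.
New equilibrium: buyers pay $20.4, producers receive $6.4, q = 260.2. (Wedge: pb − ps = 14.)
Burden on buyers: $8.4; on producers: $5.6. (They sum to $14.)
The less price-elastic side of the market bears the larger share of a per-unit tax.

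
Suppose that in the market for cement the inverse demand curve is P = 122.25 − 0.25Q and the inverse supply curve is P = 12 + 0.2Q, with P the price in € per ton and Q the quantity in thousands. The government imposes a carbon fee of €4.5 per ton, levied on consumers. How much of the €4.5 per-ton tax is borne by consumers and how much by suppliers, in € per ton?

Consumers bear €2.5 per ton; suppliers bear €2 per ton.

Inverting to Q(P) form: Qd = 489 − 4P; Qs = 5P − 60.
Without the tax, 489 − 4P = 5P − 60 gives 9P = 549, so P* = €61 and Q* = 245.
With the tax collected from consumers, demand (in seller-price terms) shifts: Qd = 489 − 4(P + 4.5).
Solving gives Q = 235 with consumers paying €63.5 and suppliers receiving €59 (the €4.5 wedge).
Burden on consumers: €2.5; on suppliers: €2. (They sum to €4.5.)
The less price-elastic side of the market bears the larger share of a per-unit tax.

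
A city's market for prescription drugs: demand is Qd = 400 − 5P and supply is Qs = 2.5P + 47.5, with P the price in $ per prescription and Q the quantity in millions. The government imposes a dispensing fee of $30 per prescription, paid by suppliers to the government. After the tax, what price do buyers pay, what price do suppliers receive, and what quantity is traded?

Buyers pay $57; suppliers receive $27; quantity = 115.

Without the tax, 400 − 5P = 2.5P + 47.5 gives 7.5P = 352.5, so P* = $47 and Q* = 165.
With the tax collected from suppliers, supply shifts: Qs = 2.5(P − 30) + 47.5.
New equilibrium: buyers pay $57, suppliers receive $27, Q = 115. (Wedge: Pb − Ps = 30.)
The less price-elastic side of the market bears the larger share of a per-unit tax.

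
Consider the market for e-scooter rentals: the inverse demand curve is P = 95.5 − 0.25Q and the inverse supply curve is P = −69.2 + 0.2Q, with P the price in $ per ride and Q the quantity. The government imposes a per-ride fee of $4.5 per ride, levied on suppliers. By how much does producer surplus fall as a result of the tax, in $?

Rewrite in direct form: Qd = 382 − 4P and Qs = 5P + 346.
Before the tax: set 382 − 4P = 5P + 346 → P* = $4, Q* = 366.
With the tax collected from suppliers, supply shifts: Qs = 5(P − 4.5) + 346.
Solving gives Q = 356 with consumers paying $6.5 and suppliers receiving $2 (the $4.5 wedge).
ΔPS is the trapezoid between Q = 356 and Q = 366 of height $2: ½ · (366 + 356) · 2 = $722.

Producer surplus falls by $722.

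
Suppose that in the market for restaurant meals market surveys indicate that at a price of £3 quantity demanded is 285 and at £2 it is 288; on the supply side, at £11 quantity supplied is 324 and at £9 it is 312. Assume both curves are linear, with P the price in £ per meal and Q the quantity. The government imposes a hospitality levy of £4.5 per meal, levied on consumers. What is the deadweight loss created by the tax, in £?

Deadweight loss = £20.25.

Demand slope: (288 − 285)/(2 − 3) = -3, so Qd = 294 − 3P.
Supply slope: (312 − 324)/(9 − 11) = 6, so Qs = 6P + 258.
Without the tax, 294 − 3P = 6P + 258 gives 9P = 36, so P* = £4 and Q* = 282.
With the tax collected from consumers, demand (in seller-price terms) shifts: Qd = 294 − 3(P + 4.5).
Solving gives Q = 273 with consumers paying £7 and suppliers receiving £2.5 (the £4.5 wedge).
Quantity falls by |ΔQ| = |282 − 273| = 9.
DWL = ½ · t · |ΔQ| = ½ · 4.5 · 9 = £20.25.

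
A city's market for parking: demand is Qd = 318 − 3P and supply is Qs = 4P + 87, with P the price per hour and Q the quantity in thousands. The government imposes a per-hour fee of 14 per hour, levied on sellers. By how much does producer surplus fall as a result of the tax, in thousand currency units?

Before the tax: set 318 − 3P = 4P + 87 → P* = 33, Q* = 219.
With the tax collected from sellers, supply shifts: Qs = 4(P − 14) + 87.
Solving gives Q = 195 with buyers paying 41 and sellers receiving 27 (the 14 wedge).
ΔPS is the trapezoid between Q = 195 and Q = 219 of height 6: ½ · (219 + 195) · 6 = 1242.

Producer surplus falls by 1242 thousand.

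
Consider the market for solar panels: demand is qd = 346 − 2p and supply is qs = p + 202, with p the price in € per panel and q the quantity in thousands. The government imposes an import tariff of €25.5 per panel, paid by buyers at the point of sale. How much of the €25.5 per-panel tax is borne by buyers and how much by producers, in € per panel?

Without the tax, 346 − 2p = p + 202 gives 3p = 144, so p* = €48 and q* = 250.
With the tax collected from buyers, demand (in seller-price terms) shifts: qd = 346 − 2(p + 25.5).
New equilibrium: buyers pay €56.5, producers receive €31, q = 233. (Wedge: pb − ps = 25.5.)
Burden on buyers: €8.5; on producers: €17. (They sum to €25.5.)
The less price-elastic side of the market bears the larger share of a per-unit tax.

Buyers bear €8.5 per panel; producers bear €17 per panel.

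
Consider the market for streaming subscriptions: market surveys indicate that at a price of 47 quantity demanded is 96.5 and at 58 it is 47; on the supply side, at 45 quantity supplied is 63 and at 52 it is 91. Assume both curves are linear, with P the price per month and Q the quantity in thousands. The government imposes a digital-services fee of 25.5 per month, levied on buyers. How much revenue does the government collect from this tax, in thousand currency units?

Tax revenue = 739.5 thousand.

Demand slope: (47 − 96.5)/(58 − 47) = -4.5, so Qd = 308 − 4.5P.
Supply slope: (91 − 63)/(52 − 45) = 4, so Qs = 4P − 117.
Without the tax, 308 − 4.5P = 4P − 117 gives 8.5P = 425, so P* = 50 and Q* = 83.
With the tax collected from buyers, demand (in seller-price terms) shifts: Qd = 308 − 4.5(P + 25.5).
Solving gives Q = 29 with buyers paying 62 and producers receiving 36.5 (the 25.5 wedge).
Revenue = t · Q = 25.5 · 29 = 739.5.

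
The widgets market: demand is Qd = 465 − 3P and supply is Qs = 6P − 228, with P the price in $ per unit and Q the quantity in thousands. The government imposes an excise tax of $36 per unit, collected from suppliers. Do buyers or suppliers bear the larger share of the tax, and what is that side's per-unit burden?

Without the tax, 465 − 3P = 6P − 228 gives 9P = 693, so P* = $77 and Q* = 234.
With the tax collected from suppliers, supply shifts: Qs = 6(P − 36) − 228.
Solving gives Q = 162 with buyers paying $101 and suppliers receiving $65 (the $36 wedge).
Per-unit burden: buyers $24, suppliers $12.
Buyers take the larger share because demand is less price-elastic here (demand slope 3 vs supply slope 6).
The less price-elastic side of the market bears the larger share of a per-unit tax.

Buyers bear the larger share: $24 per unit.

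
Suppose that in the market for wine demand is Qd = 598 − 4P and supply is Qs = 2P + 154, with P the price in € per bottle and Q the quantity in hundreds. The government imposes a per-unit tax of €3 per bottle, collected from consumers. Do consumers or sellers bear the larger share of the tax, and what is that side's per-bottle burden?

Sellers bear the larger share: €2 per bottle.

Before the tax: set 598 − 4P = 2P + 154 → P* = €74, Q* = 302.
With the tax collected from consumers, demand (in seller-price terms) shifts: Qd = 598 − 4(P + 3).
Solving gives Q = 298 with consumers paying €75 and sellers receiving €72 (the €3 wedge).
Per-bottle burden: consumers €1, sellers €2.
Sellers take the larger share because supply is less price-elastic here (demand slope 4 vs supply slope 2).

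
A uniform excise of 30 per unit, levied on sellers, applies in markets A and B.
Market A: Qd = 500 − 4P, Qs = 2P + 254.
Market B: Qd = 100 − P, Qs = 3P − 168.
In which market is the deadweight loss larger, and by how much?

Market A: pre-tax P* = 41, Q* = 336; post-tax Q = 296; deadweight loss = 600.
Market B: pre-tax P* = 67, Q* = 33; post-tax Q = 10.5; deadweight loss = 337.5.
Difference: 600 vs 337.5 → market A is larger by 262.5.

Market A, by 262.5.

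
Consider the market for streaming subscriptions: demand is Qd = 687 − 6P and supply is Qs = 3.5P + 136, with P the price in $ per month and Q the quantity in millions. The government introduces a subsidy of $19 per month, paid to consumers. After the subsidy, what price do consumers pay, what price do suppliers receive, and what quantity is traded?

Without the subsidy, 687 − 6P = 3.5P + 136 gives 9.5P = 551, so P* = $58 and Q* = 339.
With a per-unit subsidy paid to consumers, each effectively pays P − 19, so demand becomes Qd = 687 − 6(P − 19).
Solving gives Q = 381 with consumers paying $51 and suppliers receiving $70 (the $19 wedge).

Consumers pay $51; suppliers receive $70; quantity = 381.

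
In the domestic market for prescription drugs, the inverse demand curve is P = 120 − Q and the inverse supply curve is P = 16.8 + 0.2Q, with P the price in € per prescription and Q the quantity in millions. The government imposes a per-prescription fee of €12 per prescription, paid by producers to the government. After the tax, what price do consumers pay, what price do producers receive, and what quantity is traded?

Inverting to Q(P) form: Qd = 120 − P; Qs = 5P − 84.
Without the tax, 120 − P = 5P − 84 gives 6P = 204, so P* = €34 and Q* = 86.
With the tax collected from producers, supply shifts: Qs = 5(P − 12) − 84.
Solving gives Q = 76 with consumers paying €44 and producers receiving €32 (the €12 wedge).
The less price-elastic side of the market bears the larger share of a per-unit tax.

Consumers pay €44; producers receive €32; quantity = 76.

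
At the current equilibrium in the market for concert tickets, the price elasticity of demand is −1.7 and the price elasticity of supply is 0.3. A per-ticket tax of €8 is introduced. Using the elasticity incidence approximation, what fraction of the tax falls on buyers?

Incidence ratio: buyers' share ≈ εs / (εs + |εd|) = 0.3 / (0.3 + 1.7) = 0.15.
Supply is the less elastic side, so buyers bear the smaller share.

Buyers' share ≈ 0.15.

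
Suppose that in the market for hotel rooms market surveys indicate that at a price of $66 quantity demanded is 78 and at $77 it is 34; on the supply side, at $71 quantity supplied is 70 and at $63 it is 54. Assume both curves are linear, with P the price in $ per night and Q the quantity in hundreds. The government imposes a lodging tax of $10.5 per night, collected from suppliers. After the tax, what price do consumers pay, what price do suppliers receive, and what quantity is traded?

Consumers pay $72.5; suppliers receive $62; quantity = 52.

Demand slope: (34 − 78)/(77 − 66) = -4, so Qd = 342 − 4P.
Supply slope: (54 − 70)/(63 − 71) = 2, so Qs = 2P − 72.
Before the tax: set 342 − 4P = 2P − 72 → P* = $69, Q* = 66.
With the tax collected from suppliers, supply shifts: Qs = 2(P − 10.5) − 72.
Solving gives Q = 52 with consumers paying $72.5 and suppliers receiving $62 (the $10.5 wedge).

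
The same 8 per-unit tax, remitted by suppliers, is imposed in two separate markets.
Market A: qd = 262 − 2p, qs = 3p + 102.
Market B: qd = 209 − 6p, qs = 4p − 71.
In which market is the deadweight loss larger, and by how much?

Market B, by 38.4.

Market A: pre-tax p* = 32, q* = 198; post-tax q = 188.4; deadweight loss = 38.4.
Market B: pre-tax p* = 28, q* = 41; post-tax q = 21.8; deadweight loss = 76.8.
Difference: 38.4 vs 76.8 → market B is larger by 38.4.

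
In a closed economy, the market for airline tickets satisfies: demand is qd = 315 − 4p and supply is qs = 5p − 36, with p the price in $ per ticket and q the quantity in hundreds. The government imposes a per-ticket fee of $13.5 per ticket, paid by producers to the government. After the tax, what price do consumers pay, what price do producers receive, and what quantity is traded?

Consumers pay $46.5; producers receive $33; quantity = 129.

Without the tax, 315 − 4p = 5p − 36 gives 9p = 351, so p* = $39 and q* = 159.
With the tax collected from producers, supply shifts: qs = 5(p − 13.5) − 36.
Solving gives q = 129 with consumers paying $46.5 and producers receiving $33 (the $13.5 wedge).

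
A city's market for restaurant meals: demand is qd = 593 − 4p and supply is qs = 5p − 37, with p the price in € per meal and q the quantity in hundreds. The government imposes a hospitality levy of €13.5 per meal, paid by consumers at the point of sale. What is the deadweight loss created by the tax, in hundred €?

Before the tax: set 593 − 4p = 5p − 37 → p* = €70, q* = 313.
With the tax collected from consumers, demand (in seller-price terms) shifts: qd = 593 − 4(p + 13.5).
Solving gives q = 283 with consumers paying €77.5 and sellers receiving €64 (the €13.5 wedge).
Quantity falls by |ΔQ| = |313 − 283| = 30.
DWL = ½ · t · |ΔQ| = ½ · 13.5 · 30 = €202.5.

Deadweight loss = €202.5 hundred.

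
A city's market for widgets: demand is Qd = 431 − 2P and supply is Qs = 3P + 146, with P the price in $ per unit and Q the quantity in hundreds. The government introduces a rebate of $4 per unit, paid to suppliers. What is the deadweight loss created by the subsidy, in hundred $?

Deadweight loss = $9.6 hundred.

Before the subsidy: set 431 − 2P = 3P + 146 → P* = $57, Q* = 317.
With a per-unit subsidy paid to suppliers, each receives P + 4 per unit sold, so supply becomes Qs = 3(P + 4) + 146.
New equilibrium: buyers pay $54.6, suppliers receive $58.6, Q = 321.8. (Wedge: Pb − Ps = −4.)
Quantity rises by |ΔQ| = |317 − 321.8| = 4.8.
DWL = ½ · t · |ΔQ| = ½ · 4 · 4.8 = $9.6.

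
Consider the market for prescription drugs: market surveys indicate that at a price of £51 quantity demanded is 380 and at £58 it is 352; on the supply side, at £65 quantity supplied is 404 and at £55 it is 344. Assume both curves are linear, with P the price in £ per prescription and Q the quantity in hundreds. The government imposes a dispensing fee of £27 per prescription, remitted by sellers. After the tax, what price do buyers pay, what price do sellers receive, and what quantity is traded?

Buyers pay £73.2; sellers receive £46.2; quantity = 291.2.

Demand slope: (352 − 380)/(58 − 51) = -4, so Qd = 584 − 4P.
Supply slope: (344 − 404)/(55 − 65) = 6, so Qs = 6P + 14.
Before the tax: set 584 − 4P = 6P + 14 → P* = £57, Q* = 356.
With the tax collected from sellers, supply shifts: Qs = 6(P − 27) + 14.
Solving gives Q = 291.2 with buyers paying £73.2 and sellers receiving £46.2 (the £27 wedge).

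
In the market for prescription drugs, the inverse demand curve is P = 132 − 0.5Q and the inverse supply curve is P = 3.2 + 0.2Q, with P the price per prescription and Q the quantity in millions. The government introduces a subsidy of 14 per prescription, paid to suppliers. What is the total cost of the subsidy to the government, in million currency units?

Government outlay = 2856 million.

Inverting to Q(P) form: Qd = 264 − 2P; Qs = 5P − 16.
Before the subsidy: set 264 − 2P = 5P − 16 → P* = 40, Q* = 184.
With a per-unit subsidy paid to suppliers, each receives P + 14 per unit sold, so supply becomes Qs = 5(P + 14) − 16.
New equilibrium: buyers pay 30, suppliers receive 44, Q = 204. (Wedge: Pb − Ps = −14.)
Outlay = t · Q = 14 · 204 = 2856.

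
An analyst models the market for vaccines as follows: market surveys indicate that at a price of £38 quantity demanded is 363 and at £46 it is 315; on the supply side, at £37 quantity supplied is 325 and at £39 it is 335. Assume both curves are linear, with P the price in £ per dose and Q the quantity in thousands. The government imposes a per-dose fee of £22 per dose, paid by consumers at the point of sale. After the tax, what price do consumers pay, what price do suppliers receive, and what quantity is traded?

Demand slope: (315 − 363)/(46 − 38) = -6, so Qd = 591 − 6P.
Supply slope: (335 − 325)/(39 − 37) = 5, so Qs = 5P + 140.
Without the tax, 591 − 6P = 5P + 140 gives 11P = 451, so P* = £41 and Q* = 345.
With the tax collected from consumers, demand (in seller-price terms) shifts: Qd = 591 − 6(P + 22).
Solving gives Q = 285 with consumers paying £51 and suppliers receiving £29 (the £22 wedge).
The less price-elastic side of the market bears the larger share of a per-unit tax.

Consumers pay £51; suppliers receive £29; quantity = 285.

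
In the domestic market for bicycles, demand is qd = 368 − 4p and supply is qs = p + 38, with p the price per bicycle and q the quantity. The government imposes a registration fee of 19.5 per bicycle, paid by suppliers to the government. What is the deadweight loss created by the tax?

Deadweight loss = 152.1.

Before the tax: set 368 − 4p = p + 38 → p* = 66, q* = 104.
With the tax collected from suppliers, supply shifts: qs = (p − 19.5) + 38.
New equilibrium: buyers pay 69.9, suppliers receive 50.4, q = 88.4. (Wedge: pb − ps = 19.5.)
Quantity falls by |ΔQ| = |104 − 88.4| = 15.6.
DWL = ½ · t · |ΔQ| = ½ · 19.5 · 15.6 = 152.1.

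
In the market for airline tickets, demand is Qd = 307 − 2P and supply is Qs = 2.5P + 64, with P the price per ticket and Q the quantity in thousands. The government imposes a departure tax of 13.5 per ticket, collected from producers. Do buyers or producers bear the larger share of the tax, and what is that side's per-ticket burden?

Buyers bear the larger share: 7.5 per ticket.

Before the tax: set 307 − 2P = 2.5P + 64 → P* = 54, Q* = 199.
With the tax collected from producers, supply shifts: Qs = 2.5(P − 13.5) + 64.
New equilibrium: buyers pay 61.5, producers receive 48, Q = 184. (Wedge: Pb − Ps = 13.5.)
Per-ticket burden: buyers 7.5, producers 6.
Buyers take the larger share because demand is less price-elastic here (demand slope 2 vs supply slope 2.5).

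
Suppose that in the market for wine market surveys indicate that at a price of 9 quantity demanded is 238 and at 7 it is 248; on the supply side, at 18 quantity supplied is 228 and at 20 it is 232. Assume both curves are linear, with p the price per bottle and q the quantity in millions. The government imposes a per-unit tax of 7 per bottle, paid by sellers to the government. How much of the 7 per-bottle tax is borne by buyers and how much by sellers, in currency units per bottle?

Buyers bear 2 per bottle; sellers bear 5 per bottle.

Demand slope: (248 − 238)/(7 − 9) = -5, so qd = 283 − 5p.
Supply slope: (232 − 228)/(20 − 18) = 2, so qs = 2p + 192.
Without the tax, 283 − 5p = 2p + 192 gives 7p = 91, so p* = 13 and q* = 218.
With the tax collected from sellers, supply shifts: qs = 2(p − 7) + 192.
New equilibrium: buyers pay 15, sellers receive 8, q = 208. (Wedge: pb − ps = 7.)
Burden on buyers: 2; on sellers: 5. (They sum to 7.)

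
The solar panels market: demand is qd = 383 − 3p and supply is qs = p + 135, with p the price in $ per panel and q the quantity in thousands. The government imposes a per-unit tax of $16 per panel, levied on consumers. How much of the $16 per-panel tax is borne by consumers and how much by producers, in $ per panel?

Without the tax, 383 − 3p = p + 135 gives 4p = 248, so p* = $62 and q* = 197.
With the tax collected from consumers, demand (in seller-price terms) shifts: qd = 383 − 3(p + 16).
Solving gives q = 185 with consumers paying $66 and producers receiving $50 (the $16 wedge).
Burden on consumers: $4; on producers: $12. (They sum to $16.)
The less price-elastic side of the market bears the larger share of a per-unit tax.

Consumers bear $4 per panel; producers bear $12 per panel.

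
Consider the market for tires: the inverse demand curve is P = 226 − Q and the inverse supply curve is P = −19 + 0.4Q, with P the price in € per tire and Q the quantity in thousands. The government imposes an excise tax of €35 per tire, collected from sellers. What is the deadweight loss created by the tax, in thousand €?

Deadweight loss = €437.5 thousand.

Rewrite in direct form: Qd = 226 − P and Qs = 2.5P + 47.5.
Without the tax, 226 − P = 2.5P + 47.5 gives 3.5P = 178.5, so P* = €51 and Q* = 175.
With the tax collected from sellers, supply shifts: Qs = 2.5(P − 35) + 47.5.
Solving gives Q = 150 with buyers paying €76 and sellers receiving €41 (the €35 wedge).
Quantity falls by |ΔQ| = |175 − 150| = 25.
DWL = ½ · t · |ΔQ| = ½ · 35 · 25 = €437.5.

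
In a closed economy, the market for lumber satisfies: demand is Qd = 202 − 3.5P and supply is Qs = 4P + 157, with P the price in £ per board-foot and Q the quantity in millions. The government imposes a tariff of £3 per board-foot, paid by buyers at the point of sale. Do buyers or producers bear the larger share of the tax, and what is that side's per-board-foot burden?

Without the tax, 202 − 3.5P = 4P + 157 gives 7.5P = 45, so P* = £6 and Q* = 181.
With the tax collected from buyers, demand (in seller-price terms) shifts: Qd = 202 − 3.5(P + 3).
Solving gives Q = 175.4 with buyers paying £7.6 and producers receiving £4.6 (the £3 wedge).
Per-board-foot burden: buyers £1.6, producers £1.4.
Buyers take the larger share because demand is less price-elastic here (demand slope 3.5 vs supply slope 4).

Buyers bear the larger share: £1.6 per board-foot.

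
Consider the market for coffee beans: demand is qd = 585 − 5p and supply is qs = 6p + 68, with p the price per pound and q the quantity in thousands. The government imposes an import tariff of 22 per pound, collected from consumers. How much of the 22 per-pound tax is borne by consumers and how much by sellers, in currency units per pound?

Before the tax: set 585 − 5p = 6p + 68 → p* = 47, q* = 350.
With the tax collected from consumers, demand (in seller-price terms) shifts: qd = 585 − 5(p + 22).
Solving gives q = 290 with consumers paying 59 and sellers receiving 37 (the 22 wedge).
Burden on consumers: 12; on sellers: 10. (They sum to 22.)
The less price-elastic side of the market bears the larger share of a per-unit tax.

Consumers bear 12 per pound; sellers bear 10 per pound.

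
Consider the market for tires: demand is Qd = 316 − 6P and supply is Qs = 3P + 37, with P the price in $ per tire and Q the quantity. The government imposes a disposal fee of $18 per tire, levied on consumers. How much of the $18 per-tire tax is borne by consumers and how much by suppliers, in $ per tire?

Consumers bear $6 per tire; suppliers bear $12 per tire.

Before the tax: set 316 − 6P = 3P + 37 → P* = $31, Q* = 130.
With the tax collected from consumers, demand (in seller-price terms) shifts: Qd = 316 − 6(P + 18).
New equilibrium: consumers pay $37, suppliers receive $19, Q = 94. (Wedge: Pb − Ps = 18.)
Burden on consumers: $6; on suppliers: $12. (They sum to $18.)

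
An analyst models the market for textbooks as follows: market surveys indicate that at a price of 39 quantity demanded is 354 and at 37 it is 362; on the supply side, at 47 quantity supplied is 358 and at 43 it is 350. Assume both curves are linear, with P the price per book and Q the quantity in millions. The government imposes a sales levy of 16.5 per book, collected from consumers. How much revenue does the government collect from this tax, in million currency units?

Demand slope: (362 − 354)/(37 − 39) = -4, so Qd = 510 − 4P.
Supply slope: (350 − 358)/(43 − 47) = 2, so Qs = 2P + 264.
Without the tax, 510 − 4P = 2P + 264 gives 6P = 246, so P* = 41 and Q* = 346.
With the tax collected from consumers, demand (in seller-price terms) shifts: Qd = 510 − 4(P + 16.5).
New equilibrium: consumers pay 46.5, suppliers receive 30, Q = 324. (Wedge: Pb − Ps = 16.5.)
Revenue = t · Q = 16.5 · 324 = 5346.

Tax revenue = 5346 million.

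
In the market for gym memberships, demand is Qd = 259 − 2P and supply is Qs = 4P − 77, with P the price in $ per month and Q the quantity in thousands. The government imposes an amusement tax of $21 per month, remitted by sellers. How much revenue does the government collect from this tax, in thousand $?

Before the tax: set 259 − 2P = 4P − 77 → P* = $56, Q* = 147.
With the tax collected from sellers, supply shifts: Qs = 4(P − 21) − 77.
Solving gives Q = 119 with consumers paying $70 and sellers receiving $49 (the $21 wedge).
Revenue = t · Q = 21 · 119 = $2499.

Tax revenue = $2499 thousand.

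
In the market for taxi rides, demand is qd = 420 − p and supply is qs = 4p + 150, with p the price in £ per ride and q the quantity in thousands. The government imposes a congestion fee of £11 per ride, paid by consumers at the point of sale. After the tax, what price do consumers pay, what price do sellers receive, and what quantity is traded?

Consumers pay £62.8; sellers receive £51.8; quantity = 357.2.

Before the tax: set 420 − p = 4p + 150 → p* = £54, q* = 366.
With the tax collected from consumers, demand (in seller-price terms) shifts: qd = 420 − (p + 11).
New equilibrium: consumers pay £62.8, sellers receive £51.8, q = 357.2. (Wedge: pb − ps = 11.)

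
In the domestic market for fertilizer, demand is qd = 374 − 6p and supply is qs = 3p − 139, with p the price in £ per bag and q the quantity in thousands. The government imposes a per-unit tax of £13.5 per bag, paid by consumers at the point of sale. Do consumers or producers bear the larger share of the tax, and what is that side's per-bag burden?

Without the tax, 374 − 6p = 3p − 139 gives 9p = 513, so p* = £57 and q* = 32.
With the tax collected from consumers, demand (in seller-price terms) shifts: qd = 374 − 6(p + 13.5).
Solving gives q = 5 with consumers paying £61.5 and producers receiving £48 (the £13.5 wedge).
Per-bag burden: consumers £4.5, producers £9.
Producers take the larger share because supply is less price-elastic here (demand slope 6 vs supply slope 3).
The less price-elastic side of the market bears the larger share of a per-unit tax.

Producers bear the larger share: £9 per bag.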